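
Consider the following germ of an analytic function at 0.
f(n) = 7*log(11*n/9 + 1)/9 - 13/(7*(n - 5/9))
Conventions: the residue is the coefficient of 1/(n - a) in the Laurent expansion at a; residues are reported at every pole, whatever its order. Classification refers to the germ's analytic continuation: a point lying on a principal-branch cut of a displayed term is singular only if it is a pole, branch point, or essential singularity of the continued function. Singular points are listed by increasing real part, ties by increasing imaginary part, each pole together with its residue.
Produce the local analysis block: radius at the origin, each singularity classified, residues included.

Radius of convergence at 0: 5/9.
At -9/11: a logarithmic branch point.
At 5/9: a pole of order 1; residue -13/7.

Denominator factor (n - 5/9): pole of order 1 at 5/9, modulus 5/9.
Branch term (7/9)*log(1 - n/(-9/11)): its argument vanishes at n = -9/11, a logarithmic branch point, modulus 9/11.
The radius of convergence is the smallest modulus among the singular points: 5/9.
The branch term is analytic at 5/9 and contributes nothing to the residue; only the rational part matters.
At the order-1 pole 5/9 set g(n) = (n - (5/9))*(rational part) = -13/7.
Simple pole: residue = g(a) at a = 5/9, which is -13/7.
List the singular points by increasing real part (a conjugate pair: the negative imaginary part first).


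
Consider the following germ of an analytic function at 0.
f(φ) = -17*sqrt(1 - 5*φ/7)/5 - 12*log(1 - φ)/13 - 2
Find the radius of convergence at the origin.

The radius of convergence is 1.

Branch term (-12/13)*log(1 - φ/(1)): its argument vanishes at φ = 1, a logarithmic branch point, modulus 1.
Branch term (-17/5)*sqrt(1 - φ/(7/5)): its argument vanishes at φ = 7/5, a square-root branch point, modulus 7/5.
The radius of convergence is the smallest modulus among the singular points: 1.


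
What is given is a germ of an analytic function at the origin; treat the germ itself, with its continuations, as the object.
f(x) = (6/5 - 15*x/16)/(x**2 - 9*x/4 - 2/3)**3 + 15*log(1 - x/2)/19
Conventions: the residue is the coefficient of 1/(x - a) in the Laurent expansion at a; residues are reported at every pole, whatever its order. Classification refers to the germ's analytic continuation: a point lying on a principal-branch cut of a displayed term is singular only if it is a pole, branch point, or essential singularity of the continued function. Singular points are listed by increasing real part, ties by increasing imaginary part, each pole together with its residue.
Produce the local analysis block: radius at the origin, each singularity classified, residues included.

Radius of convergence at 0: -9/8 + (1/24)*sqrt(1113).
At 9/8 - (1/24)*sqrt(1113): a pole of order 3; residue -(40176/255324055)*sqrt(1113).
At 2: a logarithmic branch point.
At 9/8 + (1/24)*sqrt(1113): a pole of order 3; residue (40176/255324055)*sqrt(1113).

Denominator factor (x**2 - 9*x/4 - 2/3)^3: discriminant 371/48, real irrational roots 9/8 + (1/24)*sqrt(1113) and 9/8 - (1/24)*sqrt(1113); poles of order 3, moduli 9/8 + (1/24)*sqrt(1113) and -9/8 + (1/24)*sqrt(1113).
Branch term (15/19)*log(1 - x/(2)): its argument vanishes at x = 2, a logarithmic branch point, modulus 2.
The radius of convergence is the smallest modulus among the singular points: -9/8 + (1/24)*sqrt(1113).
The branch term is analytic at 9/8 - (1/24)*sqrt(1113) and contributes nothing to the residue; only the rational part matters.
The factor x**2 - 9*x/4 - 2/3 splits as (x - a)(x - a') with a = 9/8 - (1/24)*sqrt(1113), a' = 9/8 + (1/24)*sqrt(1113). At the order-3 pole a set g(x) = (x - a)^3*(rational part) = [6/5 - 15*x/16] / (x - a')^3.
Order-3 pole: residue = g''(a)/2; g''(9/8 - (1/24)*sqrt(1113)) = -(80352/255324055)*sqrt(1113), so the residue is -(40176/255324055)*sqrt(1113).
The branch term is analytic at 9/8 + (1/24)*sqrt(1113) and contributes nothing to the residue; only the rational part matters.
The factor x**2 - 9*x/4 - 2/3 splits as (x - a)(x - a') with a = 9/8 + (1/24)*sqrt(1113), a' = 9/8 - (1/24)*sqrt(1113). At the order-3 pole a set g(x) = (x - a)^3*(rational part) = [6/5 - 15*x/16] / (x - a')^3.
Order-3 pole: residue = g''(a)/2; g''(9/8 + (1/24)*sqrt(1113)) = (80352/255324055)*sqrt(1113), so the residue is (40176/255324055)*sqrt(1113).
List the singular points by increasing real part (a conjugate pair: the negative imaginary part first).


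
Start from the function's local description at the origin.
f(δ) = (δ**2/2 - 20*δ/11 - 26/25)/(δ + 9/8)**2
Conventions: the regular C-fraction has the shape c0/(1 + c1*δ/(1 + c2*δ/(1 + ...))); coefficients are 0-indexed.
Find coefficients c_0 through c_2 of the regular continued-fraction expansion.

The regular C-fraction coefficients are [-1664/2025, 38/1287, -8078269/195624].

Taylor coefficients (expand at 0): a_0 = -1664/2025, a_1 = 4864/200475, a_2 = 602144/601425.
c0 = a_0 = -1664/2025. Peel one level at a time: if S = 1 + c*δ/S' with S'(0) = 1, then c is the δ-coefficient of S and S' = c*δ/(S - 1).
S_1 = c0/f = 1 + (38/1287)*δ + (8078269/6625476)*δ^2 + ...; c1 = 38/1287.
S_2 = c1*δ/(S_1 - 1) = 1 + (-8078269/195624)*δ + ...; c2 = -8078269/195624.


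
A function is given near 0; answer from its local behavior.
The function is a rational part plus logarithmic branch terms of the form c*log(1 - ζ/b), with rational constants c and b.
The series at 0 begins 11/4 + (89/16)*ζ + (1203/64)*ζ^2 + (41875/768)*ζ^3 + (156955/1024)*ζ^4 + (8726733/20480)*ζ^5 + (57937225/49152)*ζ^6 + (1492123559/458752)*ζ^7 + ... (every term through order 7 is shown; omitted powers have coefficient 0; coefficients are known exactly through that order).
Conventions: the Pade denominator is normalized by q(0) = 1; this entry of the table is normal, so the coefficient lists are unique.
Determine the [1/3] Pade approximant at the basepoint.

The Pade approximant has numerator coefficients [11/4, 354521/14420]; denominator coefficients [1, 99749/14420, -300329/14420, -540347/21630].

Taylor coefficients needed (read off): a_0 = 11/4, a_1 = 89/16, a_2 = 1203/64, a_3 = 41875/768, a_4 = 156955/1024.
Write the denominator as Q(ζ) = 1 + q1*ζ + q2*ζ^2 + q3*ζ^3. Requiring Q*f - P = O(ζ^5) with deg P <= 1 kills the coefficients of ζ^2..ζ^4 in Q*f:
  ζ^2: a_2 + q1*a_1 + q2*a_0 = 0, i.e. 1203/64 + (89/16)*q1 + (11/4)*q2 = 0.
  ζ^3: a_3 + q1*a_2 + q2*a_1 + q3*a_0 = 0, i.e. 41875/768 + (1203/64)*q1 + (89/16)*q2 + (11/4)*q3 = 0.
  ζ^4: a_4 + q1*a_3 + q2*a_2 + q3*a_1 = 0, i.e. 156955/1024 + (41875/768)*q1 + (1203/64)*q2 + (89/16)*q3 = 0.
Solving this linear system: q1 = 99749/14420, q2 = -300329/14420, q3 = -540347/21630.
The numerator is Q*f truncated at degree 1: P0 = a_0 = 11/4; P1 = a_1 + q1*a_0 = 354521/14420.


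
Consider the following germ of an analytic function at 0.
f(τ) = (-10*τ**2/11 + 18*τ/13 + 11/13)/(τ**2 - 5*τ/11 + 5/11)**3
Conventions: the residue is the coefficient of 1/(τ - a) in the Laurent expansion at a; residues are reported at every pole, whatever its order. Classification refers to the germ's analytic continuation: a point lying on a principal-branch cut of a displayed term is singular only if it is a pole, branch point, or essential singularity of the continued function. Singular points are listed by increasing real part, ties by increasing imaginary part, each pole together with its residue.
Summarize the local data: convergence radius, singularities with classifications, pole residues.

Denominator factor (τ**2 - 5*τ/11 + 5/11)^3: discriminant -195/121, complex-conjugate roots (5/22) + ((1/22)*sqrt(195))*i and (5/22) - ((1/22)*sqrt(195))*i; poles of order 3, moduli (1/11)*sqrt(55) and (1/11)*sqrt(55).
The radius of convergence is the smallest modulus among the singular points: (1/11)*sqrt(55).
The factor τ**2 - 5*τ/11 + 5/11 splits as (τ - a)(τ - a') with a = (5/22) - ((1/22)*sqrt(195))*i, a' = (5/22) + ((1/22)*sqrt(195))*i. At the order-3 pole a set g(τ) = (τ - a)^3*f(τ) = [-10*τ**2/11 + 18*τ/13 + 11/13] / (τ - a')^3.
Order-3 pole: residue = g''(a)/2; g''((5/22) - ((1/22)*sqrt(195))*i) = ((8305924/32131125)*sqrt(195))*i, so the residue is ((4152962/32131125)*sqrt(195))*i.
The factor τ**2 - 5*τ/11 + 5/11 splits as (τ - a)(τ - a') with a = (5/22) + ((1/22)*sqrt(195))*i, a' = (5/22) - ((1/22)*sqrt(195))*i. At the order-3 pole a set g(τ) = (τ - a)^3*f(τ) = [-10*τ**2/11 + 18*τ/13 + 11/13] / (τ - a')^3.
Order-3 pole: residue = g''(a)/2; g''((5/22) + ((1/22)*sqrt(195))*i) = -((8305924/32131125)*sqrt(195))*i, so the residue is -((4152962/32131125)*sqrt(195))*i.
List the singular points by increasing real part (a conjugate pair: the negative imaginary part first).

Radius of convergence at 0: (1/11)*sqrt(55).
At (5/22) - ((1/22)*sqrt(195))*i: a pole of order 3; residue ((4152962/32131125)*sqrt(195))*i.
At (5/22) + ((1/22)*sqrt(195))*i: a pole of order 3; residue -((4152962/32131125)*sqrt(195))*i.


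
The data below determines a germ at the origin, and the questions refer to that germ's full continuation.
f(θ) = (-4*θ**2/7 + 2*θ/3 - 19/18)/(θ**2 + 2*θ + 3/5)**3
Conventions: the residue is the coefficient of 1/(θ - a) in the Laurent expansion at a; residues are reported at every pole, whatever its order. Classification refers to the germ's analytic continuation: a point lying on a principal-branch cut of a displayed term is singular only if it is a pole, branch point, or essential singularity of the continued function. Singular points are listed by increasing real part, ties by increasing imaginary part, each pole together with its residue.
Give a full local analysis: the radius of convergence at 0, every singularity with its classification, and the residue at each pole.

Radius of convergence at 0: 1 - (1/5)*sqrt(10).
At -1 - (1/5)*sqrt(10): a pole of order 3; residue (6985/5376)*sqrt(10).
At -1 + (1/5)*sqrt(10): a pole of order 3; residue -(6985/5376)*sqrt(10).

Denominator factor (θ**2 + 2*θ + 3/5)^3: discriminant 8/5, real irrational roots -1 + (1/5)*sqrt(10) and -1 - (1/5)*sqrt(10); poles of order 3, moduli 1 - (1/5)*sqrt(10) and 1 + (1/5)*sqrt(10).
The radius of convergence is the smallest modulus among the singular points: 1 - (1/5)*sqrt(10).
The factor θ**2 + 2*θ + 3/5 splits as (θ - a)(θ - a') with a = -1 - (1/5)*sqrt(10), a' = -1 + (1/5)*sqrt(10). At the order-3 pole a set g(θ) = (θ - a)^3*f(θ) = [-4*θ**2/7 + 2*θ/3 - 19/18] / (θ - a')^3.
Order-3 pole: residue = g''(a)/2; g''(-1 - (1/5)*sqrt(10)) = (6985/2688)*sqrt(10), so the residue is (6985/5376)*sqrt(10).
The factor θ**2 + 2*θ + 3/5 splits as (θ - a)(θ - a') with a = -1 + (1/5)*sqrt(10), a' = -1 - (1/5)*sqrt(10). At the order-3 pole a set g(θ) = (θ - a)^3*f(θ) = [-4*θ**2/7 + 2*θ/3 - 19/18] / (θ - a')^3.
Order-3 pole: residue = g''(a)/2; g''(-1 + (1/5)*sqrt(10)) = -(6985/2688)*sqrt(10), so the residue is -(6985/5376)*sqrt(10).
List the singular points by increasing real part (a conjugate pair: the negative imaginary part first).


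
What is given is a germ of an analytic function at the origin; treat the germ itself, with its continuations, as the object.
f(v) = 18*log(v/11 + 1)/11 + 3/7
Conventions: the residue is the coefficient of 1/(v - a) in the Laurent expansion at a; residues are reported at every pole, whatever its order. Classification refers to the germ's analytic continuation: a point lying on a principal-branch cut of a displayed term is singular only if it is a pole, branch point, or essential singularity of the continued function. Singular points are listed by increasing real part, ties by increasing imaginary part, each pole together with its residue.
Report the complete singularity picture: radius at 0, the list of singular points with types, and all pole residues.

Branch term (18/11)*log(1 - v/(-11)): its argument vanishes at v = -11, a logarithmic branch point, modulus 11.
The radius of convergence is the smallest modulus among the singular points: 11.

Radius of convergence at 0: 11.
At -11: a logarithmic branch point.


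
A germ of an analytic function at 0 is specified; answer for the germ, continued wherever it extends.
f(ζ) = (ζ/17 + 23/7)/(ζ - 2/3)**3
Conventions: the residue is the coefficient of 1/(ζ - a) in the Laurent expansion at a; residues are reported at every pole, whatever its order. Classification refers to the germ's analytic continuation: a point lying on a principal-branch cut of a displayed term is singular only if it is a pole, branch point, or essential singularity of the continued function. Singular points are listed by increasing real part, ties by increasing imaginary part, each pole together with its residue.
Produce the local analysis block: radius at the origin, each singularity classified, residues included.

Radius of convergence at 0: 2/3.
At 2/3: a pole of order 3; residue 0.

Denominator factor (ζ - 2/3)^3: pole of order 3 at 2/3, modulus 2/3.
The radius of convergence is the smallest modulus among the singular points: 2/3.
At the order-3 pole 2/3 set g(ζ) = (ζ - (2/3))^3*f(ζ) = ζ/17 + 23/7.
Order-3 pole: residue = g''(a)/2; g''(2/3) = 0, so the residue is 0.


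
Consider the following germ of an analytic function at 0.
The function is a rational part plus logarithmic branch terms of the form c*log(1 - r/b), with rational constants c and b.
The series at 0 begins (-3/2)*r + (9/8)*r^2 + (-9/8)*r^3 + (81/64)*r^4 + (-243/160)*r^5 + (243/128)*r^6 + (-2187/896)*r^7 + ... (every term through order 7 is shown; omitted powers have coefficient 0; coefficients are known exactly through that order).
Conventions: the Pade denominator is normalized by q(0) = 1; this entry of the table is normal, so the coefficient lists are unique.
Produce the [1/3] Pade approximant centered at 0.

The Pade approximant has numerator coefficients [0, -3/2]; denominator coefficients [1, 3/4, -3/16, 9/64].

Taylor coefficients needed (read off): a_0 = 0, a_1 = -3/2, a_2 = 9/8, a_3 = -9/8, a_4 = 81/64.
Write the denominator as Q(r) = 1 + q1*r + q2*r^2 + q3*r^3. Requiring Q*f - P = O(r^5) with deg P <= 1 kills the coefficients of r^2..r^4 in Q*f:
  r^2: a_2 + q1*a_1 + q2*a_0 = 0, i.e. 9/8 + (-3/2)*q1 + (0)*q2 = 0.
  r^3: a_3 + q1*a_2 + q2*a_1 + q3*a_0 = 0, i.e. -9/8 + (9/8)*q1 + (-3/2)*q2 + (0)*q3 = 0.
  r^4: a_4 + q1*a_3 + q2*a_2 + q3*a_1 = 0, i.e. 81/64 + (-9/8)*q1 + (9/8)*q2 + (-3/2)*q3 = 0.
Solving this linear system: q1 = 3/4, q2 = -3/16, q3 = 9/64.
The numerator is Q*f truncated at degree 1: P0 = a_0 = 0; P1 = a_1 + q1*a_0 = -3/2.


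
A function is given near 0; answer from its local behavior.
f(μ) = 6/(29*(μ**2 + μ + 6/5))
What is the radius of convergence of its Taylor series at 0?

Denominator factor (μ**2 + μ + 6/5): discriminant -19/5, complex-conjugate roots (-1/2) + ((1/10)*sqrt(95))*i and (-1/2) - ((1/10)*sqrt(95))*i; poles of order 1, moduli (1/5)*sqrt(30) and (1/5)*sqrt(30).
The radius of convergence is the smallest modulus among the singular points: (1/5)*sqrt(30).

The radius of convergence is (1/5)*sqrt(30).


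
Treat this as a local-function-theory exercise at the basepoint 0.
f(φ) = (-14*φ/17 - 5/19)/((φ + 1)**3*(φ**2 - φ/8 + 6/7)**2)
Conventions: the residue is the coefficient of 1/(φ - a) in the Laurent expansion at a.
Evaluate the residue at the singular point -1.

The residue is -1659944384/16344558081.

At the order-3 pole -1 set g(φ) = (φ - (-1))^3*f(φ) = (-14*φ/17 - 5/19)/(φ**2 - φ/8 + 6/7)**2.
Order-3 pole: residue = g''(a)/2; g''(-1) = -3319888768/16344558081, so the residue is -1659944384/16344558081.


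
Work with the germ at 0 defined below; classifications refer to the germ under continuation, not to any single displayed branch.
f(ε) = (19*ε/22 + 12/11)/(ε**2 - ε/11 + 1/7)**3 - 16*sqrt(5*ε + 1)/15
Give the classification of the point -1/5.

The term (-16/15)*sqrt(1 - ε/(-1/5)) has argument 1 - -1/5/(-1/5) = 0 at -1/5: a square-root (algebraic, two-sheeted) branch point; the remaining terms are analytic or single-valued there.

The point is an algebraic (square-root) branch point.


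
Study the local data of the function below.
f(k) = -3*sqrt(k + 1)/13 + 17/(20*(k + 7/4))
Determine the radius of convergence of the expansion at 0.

Denominator factor (k + 7/4): pole of order 1 at -7/4, modulus 7/4.
Branch term (-3/13)*sqrt(1 - k/(-1)): its argument vanishes at k = -1, a square-root branch point, modulus 1.
The radius of convergence is the smallest modulus among the singular points: 1.

The radius of convergence is 1.


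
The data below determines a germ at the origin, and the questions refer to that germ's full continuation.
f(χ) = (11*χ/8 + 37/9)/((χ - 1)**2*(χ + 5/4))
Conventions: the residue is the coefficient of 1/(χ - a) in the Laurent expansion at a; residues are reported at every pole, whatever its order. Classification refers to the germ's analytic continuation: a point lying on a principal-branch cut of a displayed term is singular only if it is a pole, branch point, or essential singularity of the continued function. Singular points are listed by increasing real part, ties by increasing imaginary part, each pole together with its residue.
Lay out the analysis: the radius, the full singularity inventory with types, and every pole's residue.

Radius of convergence at 0: 1.
At -5/4: a pole of order 1; residue 689/1458.
At 1: a pole of order 2; residue -689/1458.

Denominator factor (χ - 1)^2: pole of order 2 at 1, modulus 1.
Denominator factor (χ + 5/4): pole of order 1 at -5/4, modulus 5/4.
The radius of convergence is the smallest modulus among the singular points: 1.
At the order-1 pole -5/4 set g(χ) = (χ - (-5/4))*f(χ) = (11*χ/8 + 37/9)/(χ - 1)**2.
Simple pole: residue = g(a) at a = -5/4, which is 689/1458.
At the order-2 pole 1 set g(χ) = (χ - (1))^2*f(χ) = (11*χ/8 + 37/9)/(χ + 5/4).
Order-2 pole: residue = g'(a); g'(1) = -689/1458, so the residue is -689/1458.
List the singular points by increasing real part (a conjugate pair: the negative imaginary part first).


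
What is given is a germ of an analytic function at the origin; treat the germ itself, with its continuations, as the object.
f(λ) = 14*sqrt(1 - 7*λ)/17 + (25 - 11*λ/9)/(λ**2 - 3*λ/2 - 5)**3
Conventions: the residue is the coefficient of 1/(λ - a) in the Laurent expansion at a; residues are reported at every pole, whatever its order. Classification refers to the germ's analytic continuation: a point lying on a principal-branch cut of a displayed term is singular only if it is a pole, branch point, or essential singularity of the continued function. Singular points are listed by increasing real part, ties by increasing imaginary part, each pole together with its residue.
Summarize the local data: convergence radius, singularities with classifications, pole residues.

Denominator factor (λ**2 - 3*λ/2 - 5)^3: discriminant 89/4, real irrational roots 3/4 + (1/4)*sqrt(89) and 3/4 - (1/4)*sqrt(89); poles of order 3, moduli 3/4 + (1/4)*sqrt(89) and -3/4 + (1/4)*sqrt(89).
Branch term (14/17)*sqrt(1 - λ/(1/7)): its argument vanishes at λ = 1/7, a square-root branch point, modulus 1/7.
The radius of convergence is the smallest modulus among the singular points: 1/7.
The branch term is analytic at 3/4 - (1/4)*sqrt(89) and contributes nothing to the residue; only the rational part matters.
The factor λ**2 - 3*λ/2 - 5 splits as (λ - a)(λ - a') with a = 3/4 - (1/4)*sqrt(89), a' = 3/4 + (1/4)*sqrt(89). At the order-3 pole a set g(λ) = (λ - a)^3*(rational part) = [25 - 11*λ/9] / (λ - a')^3.
Order-3 pole: residue = g''(a)/2; g''(3/4 - (1/4)*sqrt(89)) = -(9248/704969)*sqrt(89), so the residue is -(4624/704969)*sqrt(89).
The branch term is analytic at 3/4 + (1/4)*sqrt(89) and contributes nothing to the residue; only the rational part matters.
The factor λ**2 - 3*λ/2 - 5 splits as (λ - a)(λ - a') with a = 3/4 + (1/4)*sqrt(89), a' = 3/4 - (1/4)*sqrt(89). At the order-3 pole a set g(λ) = (λ - a)^3*(rational part) = [25 - 11*λ/9] / (λ - a')^3.
Order-3 pole: residue = g''(a)/2; g''(3/4 + (1/4)*sqrt(89)) = (9248/704969)*sqrt(89), so the residue is (4624/704969)*sqrt(89).
List the singular points by increasing real part (a conjugate pair: the negative imaginary part first).

Radius of convergence at 0: 1/7.
At 3/4 - (1/4)*sqrt(89): a pole of order 3; residue -(4624/704969)*sqrt(89).
At 1/7: an algebraic (square-root) branch point.
At 3/4 + (1/4)*sqrt(89): a pole of order 3; residue (4624/704969)*sqrt(89).


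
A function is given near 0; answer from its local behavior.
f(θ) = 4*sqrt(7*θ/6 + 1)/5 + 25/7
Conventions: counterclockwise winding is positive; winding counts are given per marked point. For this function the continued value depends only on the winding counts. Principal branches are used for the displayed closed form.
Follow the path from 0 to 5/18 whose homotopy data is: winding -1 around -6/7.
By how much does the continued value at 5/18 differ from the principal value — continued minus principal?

Continued minus principal equals -(4/45)*sqrt(429).

The rational part is single-valued and drops out of the difference; each branch term changes only by its own monodromy.
(4/5)*sqrt(1 - θ/(-6/7)): winding -1 is odd, the square root flips sign, contributing -2*(4/5)*sqrt(1 - (5/18)/(-6/7)) = -2*(4/5)*sqrt(143/108) = -(4/45)*sqrt(429).
Summing the contributions at θ = 5/18 gives -(4/45)*sqrt(429).


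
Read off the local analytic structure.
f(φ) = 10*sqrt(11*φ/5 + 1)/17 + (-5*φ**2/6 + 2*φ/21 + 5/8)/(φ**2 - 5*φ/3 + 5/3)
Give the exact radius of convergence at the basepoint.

The radius of convergence is 5/11.

Denominator factor (φ**2 - 5*φ/3 + 5/3): discriminant -35/9, complex-conjugate roots (5/6) + ((1/6)*sqrt(35))*i and (5/6) - ((1/6)*sqrt(35))*i; poles of order 1, moduli (1/3)*sqrt(15) and (1/3)*sqrt(15).
Branch term (10/17)*sqrt(1 - φ/(-5/11)): its argument vanishes at φ = -5/11, a square-root branch point, modulus 5/11.
The radius of convergence is the smallest modulus among the singular points: 5/11.


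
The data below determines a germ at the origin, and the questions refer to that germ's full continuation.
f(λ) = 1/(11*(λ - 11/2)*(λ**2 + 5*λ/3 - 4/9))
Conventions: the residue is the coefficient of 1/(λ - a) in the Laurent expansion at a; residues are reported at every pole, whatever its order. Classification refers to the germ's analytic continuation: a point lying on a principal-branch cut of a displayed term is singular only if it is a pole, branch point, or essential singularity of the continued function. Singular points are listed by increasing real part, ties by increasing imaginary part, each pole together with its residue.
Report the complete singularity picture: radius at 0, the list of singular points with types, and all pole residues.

Radius of convergence at 0: -5/6 + (1/6)*sqrt(41).
At -5/6 - (1/6)*sqrt(41): a pole of order 1; residue -18/15433 + (684/632753)*sqrt(41).
At -5/6 + (1/6)*sqrt(41): a pole of order 1; residue -18/15433 - (684/632753)*sqrt(41).
At 11/2: a pole of order 1; residue 36/15433.

Denominator factor (λ - 11/2): pole of order 1 at 11/2, modulus 11/2.
Denominator factor (λ**2 + 5*λ/3 - 4/9): discriminant 41/9, real irrational roots -5/6 + (1/6)*sqrt(41) and -5/6 - (1/6)*sqrt(41); poles of order 1, moduli -5/6 + (1/6)*sqrt(41) and 5/6 + (1/6)*sqrt(41).
The radius of convergence is the smallest modulus among the singular points: -5/6 + (1/6)*sqrt(41).
The factor λ**2 + 5*λ/3 - 4/9 splits as (λ - a)(λ - a') with a = -5/6 - (1/6)*sqrt(41), a' = -5/6 + (1/6)*sqrt(41). At the order-1 pole a set g(λ) = (λ - a)*f(λ) = [1/(11*(λ - 11/2))] / (λ - a').
Simple pole: residue = g(a) at a = -5/6 - (1/6)*sqrt(41), which is -18/15433 + (684/632753)*sqrt(41).
The factor λ**2 + 5*λ/3 - 4/9 splits as (λ - a)(λ - a') with a = -5/6 + (1/6)*sqrt(41), a' = -5/6 - (1/6)*sqrt(41). At the order-1 pole a set g(λ) = (λ - a)*f(λ) = [1/(11*(λ - 11/2))] / (λ - a').
Simple pole: residue = g(a) at a = -5/6 + (1/6)*sqrt(41), which is -18/15433 - (684/632753)*sqrt(41).
At the order-1 pole 11/2 set g(λ) = (λ - (11/2))*f(λ) = 1/(11*(λ**2 + 5*λ/3 - 4/9)).
Simple pole: residue = g(a) at a = 11/2, which is 36/15433.
List the singular points by increasing real part (a conjugate pair: the negative imaginary part first).


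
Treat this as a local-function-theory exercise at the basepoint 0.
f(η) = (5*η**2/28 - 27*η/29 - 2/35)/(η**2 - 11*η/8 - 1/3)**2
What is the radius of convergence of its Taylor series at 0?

The radius of convergence is -11/16 + (1/48)*sqrt(1857).

Denominator factor (η**2 - 11*η/8 - 1/3)^2: discriminant 619/192, real irrational roots 11/16 + (1/48)*sqrt(1857) and 11/16 - (1/48)*sqrt(1857); poles of order 2, moduli 11/16 + (1/48)*sqrt(1857) and -11/16 + (1/48)*sqrt(1857).
The radius of convergence is the smallest modulus among the singular points: -11/16 + (1/48)*sqrt(1857).


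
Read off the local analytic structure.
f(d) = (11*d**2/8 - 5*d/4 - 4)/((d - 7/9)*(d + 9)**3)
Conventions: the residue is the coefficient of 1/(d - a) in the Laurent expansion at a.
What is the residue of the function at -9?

At the order-3 pole -9 set g(d) = (d - (-9))^3*f(d) = (11*d**2/8 - 5*d/4 - 4)/(d - 7/9).
Order-3 pole: residue = g''(a)/2; g''(-9) = 24147/2725888, so the residue is 24147/5451776.

The residue is 24147/5451776.


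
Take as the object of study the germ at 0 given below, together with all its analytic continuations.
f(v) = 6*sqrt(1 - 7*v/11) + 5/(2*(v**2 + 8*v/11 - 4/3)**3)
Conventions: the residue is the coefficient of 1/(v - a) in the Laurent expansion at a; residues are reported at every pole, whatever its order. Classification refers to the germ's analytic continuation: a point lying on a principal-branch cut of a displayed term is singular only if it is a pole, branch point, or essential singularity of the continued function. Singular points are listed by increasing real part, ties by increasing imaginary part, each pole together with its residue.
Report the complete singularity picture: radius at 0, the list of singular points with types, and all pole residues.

Radius of convergence at 0: -4/11 + (2/33)*sqrt(399).
At -4/11 - (2/33)*sqrt(399): a pole of order 3; residue -(21741885/2409100288)*sqrt(399).
At -4/11 + (2/33)*sqrt(399): a pole of order 3; residue (21741885/2409100288)*sqrt(399).
At 11/7: an algebraic (square-root) branch point.

Denominator factor (v**2 + 8*v/11 - 4/3)^3: discriminant 2128/363, real irrational roots -4/11 + (2/33)*sqrt(399) and -4/11 - (2/33)*sqrt(399); poles of order 3, moduli -4/11 + (2/33)*sqrt(399) and 4/11 + (2/33)*sqrt(399).
Branch term (6)*sqrt(1 - v/(11/7)): its argument vanishes at v = 11/7, a square-root branch point, modulus 11/7.
The radius of convergence is the smallest modulus among the singular points: -4/11 + (2/33)*sqrt(399).
The branch term is analytic at -4/11 - (2/33)*sqrt(399) and contributes nothing to the residue; only the rational part matters.
The factor v**2 + 8*v/11 - 4/3 splits as (v - a)(v - a') with a = -4/11 - (2/33)*sqrt(399), a' = -4/11 + (2/33)*sqrt(399). At the order-3 pole a set g(v) = (v - a)^3*(rational part) = [5/2] / (v - a')^3.
Order-3 pole: residue = g''(a)/2; g''(-4/11 - (2/33)*sqrt(399)) = -(21741885/1204550144)*sqrt(399), so the residue is -(21741885/2409100288)*sqrt(399).
The branch term is analytic at -4/11 + (2/33)*sqrt(399) and contributes nothing to the residue; only the rational part matters.
The factor v**2 + 8*v/11 - 4/3 splits as (v - a)(v - a') with a = -4/11 + (2/33)*sqrt(399), a' = -4/11 - (2/33)*sqrt(399). At the order-3 pole a set g(v) = (v - a)^3*(rational part) = [5/2] / (v - a')^3.
Order-3 pole: residue = g''(a)/2; g''(-4/11 + (2/33)*sqrt(399)) = (21741885/1204550144)*sqrt(399), so the residue is (21741885/2409100288)*sqrt(399).
List the singular points by increasing real part (a conjugate pair: the negative imaginary part first).


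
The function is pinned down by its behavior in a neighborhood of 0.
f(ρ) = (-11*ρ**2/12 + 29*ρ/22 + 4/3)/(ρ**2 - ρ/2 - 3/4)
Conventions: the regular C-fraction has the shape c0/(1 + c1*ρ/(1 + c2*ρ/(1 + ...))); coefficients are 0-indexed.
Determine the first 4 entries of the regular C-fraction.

Taylor coefficients (expand at 0): a_0 = -16/9, a_1 = -170/297, a_2 = -683/891, a_3 = -674/2673.
c0 = a_0 = -16/9. Peel one level at a time: if S = 1 + c*ρ/S' with S'(0) = 1, then c is the ρ-coefficient of S and S' = c*ρ/(S - 1).
S_1 = c0/f = 1 + (-85/264)*ρ + (-7609/23232)*ρ^2 + ...; c1 = -85/264.
S_2 = c1*ρ/(S_1 - 1) = 1 + (-7609/7480)*ρ + (39101/28900)*ρ^2 + ...; c2 = -7609/7480.
S_3 = c2*ρ/(S_2 - 1) = 1 + (860222/646765)*ρ + ...; c3 = 860222/646765.

The regular C-fraction coefficients are [-16/9, -85/264, -7609/7480, 860222/646765].


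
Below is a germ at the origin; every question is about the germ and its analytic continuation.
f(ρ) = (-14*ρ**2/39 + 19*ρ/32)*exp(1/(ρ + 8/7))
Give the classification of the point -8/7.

The point is an essential singularity.

The exponent 1/(ρ - (-8/7)) has a pole at -8/7, so exp(1/(ρ - (-8/7))) takes every nonzero value near it: an essential singularity (not a pole of any order).


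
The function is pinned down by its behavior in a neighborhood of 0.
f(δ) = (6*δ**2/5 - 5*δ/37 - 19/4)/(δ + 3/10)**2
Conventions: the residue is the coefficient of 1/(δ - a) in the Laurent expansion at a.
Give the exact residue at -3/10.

At the order-2 pole -3/10 set g(δ) = (δ - (-3/10))^2*f(δ) = 6*δ**2/5 - 5*δ/37 - 19/4.
Order-2 pole: residue = g'(a); g'(-3/10) = -791/925, so the residue is -791/925.

The residue is -791/925.


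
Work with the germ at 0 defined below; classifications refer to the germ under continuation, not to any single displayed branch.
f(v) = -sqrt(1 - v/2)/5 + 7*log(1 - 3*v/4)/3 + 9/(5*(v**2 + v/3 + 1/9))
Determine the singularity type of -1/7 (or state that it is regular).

Denominator factors: v**2 + v/3 + 1/9 = 37/441 at v = -1/7 — none vanishes.
Branch term sqrt(1 - v/(2)): argument at -1/7 is 15/14, nonzero, so -1/7 is not its branch point (a point on a principal cut is still regular for the continued germ).
Branch term log(1 - v/(4/3)): argument at -1/7 is 31/28, nonzero, so -1/7 is not its branch point (a point on a principal cut is still regular for the continued germ).
So the germ continues analytically to -1/7.

The point is a regular point.


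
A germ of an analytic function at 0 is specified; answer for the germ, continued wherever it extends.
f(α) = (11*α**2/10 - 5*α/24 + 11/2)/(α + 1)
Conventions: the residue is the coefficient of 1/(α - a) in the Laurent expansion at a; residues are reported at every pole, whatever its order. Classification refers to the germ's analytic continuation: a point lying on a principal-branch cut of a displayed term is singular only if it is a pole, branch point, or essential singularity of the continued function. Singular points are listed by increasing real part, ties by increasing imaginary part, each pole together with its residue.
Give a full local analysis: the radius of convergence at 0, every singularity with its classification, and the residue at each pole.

Denominator factor (α + 1): pole of order 1 at -1, modulus 1.
The radius of convergence is the smallest modulus among the singular points: 1.
At the order-1 pole -1 set g(α) = (α - (-1))*f(α) = 11*α**2/10 - 5*α/24 + 11/2.
Simple pole: residue = g(a) at a = -1, which is 817/120.

Radius of convergence at 0: 1.
At -1: a pole of order 1; residue 817/120.


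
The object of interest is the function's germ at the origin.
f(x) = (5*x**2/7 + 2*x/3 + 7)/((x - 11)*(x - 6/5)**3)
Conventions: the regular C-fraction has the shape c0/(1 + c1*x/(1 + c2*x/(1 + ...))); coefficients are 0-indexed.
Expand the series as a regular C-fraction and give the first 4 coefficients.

Taylor coefficients (expand at 0): a_0 = 875/2376, a_1 = 155125/156816, a_2 = 5281625/3018708, a_3 = 6049505125/2390816736.
c0 = a_0 = 875/2376. Peel one level at a time: if S = 1 + c*x/S' with S'(0) = 1, then c is the x-coefficient of S and S' = c*x/(S - 1).
S_1 = c0/f = 1 + (-1241/462)*x + (47819/19404)*x^2 + ...; c1 = -1241/462.
S_2 = c1*x/(S_1 - 1) = 1 + (47819/52122)*x + (774831425/1358351442)*x^2 + ...; c2 = 47819/52122.
S_3 = c2*x/(S_2 - 1) = 1 + (-774831425/1246210959)*x + ...; c3 = -774831425/1246210959.

The regular C-fraction coefficients are [875/2376, -1241/462, 47819/52122, -774831425/1246210959].


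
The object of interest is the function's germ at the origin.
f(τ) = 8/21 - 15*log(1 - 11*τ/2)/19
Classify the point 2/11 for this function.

The term (-15/19)*log(1 - τ/(2/11)) has argument 1 - 2/11/(2/11) = 0 at 2/11: a logarithmic (infinitely-sheeted) branch point; the remaining terms are analytic or single-valued there.

The point is a logarithmic branch point.


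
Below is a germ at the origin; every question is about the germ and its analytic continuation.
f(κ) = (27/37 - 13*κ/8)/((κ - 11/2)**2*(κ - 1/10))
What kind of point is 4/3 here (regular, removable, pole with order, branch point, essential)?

Denominator factors: κ - 1/10 = 37/30 at κ = 4/3; κ - 11/2 = -25/6 at κ = 4/3 — none vanishes.
So the germ continues analytically to 4/3.

The point is a regular point.


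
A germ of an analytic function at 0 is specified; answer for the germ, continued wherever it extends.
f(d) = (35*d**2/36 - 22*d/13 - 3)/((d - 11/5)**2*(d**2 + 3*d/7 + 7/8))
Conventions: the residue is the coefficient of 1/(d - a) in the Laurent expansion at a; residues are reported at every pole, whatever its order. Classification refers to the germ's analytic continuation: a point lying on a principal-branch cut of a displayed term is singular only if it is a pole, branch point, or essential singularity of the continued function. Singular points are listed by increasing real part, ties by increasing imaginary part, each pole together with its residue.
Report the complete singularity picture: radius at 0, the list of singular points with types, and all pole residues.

Denominator factor (d - 11/5)^2: pole of order 2 at 11/5, modulus 11/5.
Denominator factor (d**2 + 3*d/7 + 7/8): discriminant -325/98, complex-conjugate roots (-3/14) + ((5/28)*sqrt(26))*i and (-3/14) - ((5/28)*sqrt(26))*i; poles of order 1, moduli (1/4)*sqrt(14) and (1/4)*sqrt(14).
The radius of convergence is the smallest modulus among the singular points: (1/4)*sqrt(14).
The factor d**2 + 3*d/7 + 7/8 splits as (d - a)(d - a') with a = (-3/14) - ((5/28)*sqrt(26))*i, a' = (-3/14) + ((5/28)*sqrt(26))*i. At the order-1 pole a set g(d) = (d - a)*f(d) = [(35*d**2/36 - 22*d/13 - 3)/(d - 11/5)**2] / (d - a').
Simple pole: residue = g(a) at a = (-3/14) - ((5/28)*sqrt(26))*i, which is (-237746950/781929369) - ((844603375/40660327188)*sqrt(26))*i.
The factor d**2 + 3*d/7 + 7/8 splits as (d - a)(d - a') with a = (-3/14) + ((5/28)*sqrt(26))*i, a' = (-3/14) - ((5/28)*sqrt(26))*i. At the order-1 pole a set g(d) = (d - a)*f(d) = [(35*d**2/36 - 22*d/13 - 3)/(d - 11/5)**2] / (d - a').
Simple pole: residue = g(a) at a = (-3/14) + ((5/28)*sqrt(26))*i, which is (-237746950/781929369) + ((844603375/40660327188)*sqrt(26))*i.
At the order-2 pole 11/5 set g(d) = (d - (11/5))^2*f(d) = (35*d**2/36 - 22*d/13 - 3)/(d**2 + 3*d/7 + 7/8).
Order-2 pole: residue = g'(a); g'(11/5) = 475493900/781929369, so the residue is 475493900/781929369.
List the singular points by increasing real part (a conjugate pair: the negative imaginary part first).

Radius of convergence at 0: (1/4)*sqrt(14).
At (-3/14) - ((5/28)*sqrt(26))*i: a pole of order 1; residue (-237746950/781929369) - ((844603375/40660327188)*sqrt(26))*i.
At (-3/14) + ((5/28)*sqrt(26))*i: a pole of order 1; residue (-237746950/781929369) + ((844603375/40660327188)*sqrt(26))*i.
At 11/5: a pole of order 2; residue 475493900/781929369.


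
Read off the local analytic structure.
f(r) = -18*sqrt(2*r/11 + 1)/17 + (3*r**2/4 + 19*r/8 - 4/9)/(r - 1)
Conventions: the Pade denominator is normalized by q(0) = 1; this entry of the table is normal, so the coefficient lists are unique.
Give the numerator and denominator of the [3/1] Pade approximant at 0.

The Pade approximant has numerator coefficients [-94/153, -9229526731/6534017864, -11674218243/17968549126, -2061620361/395308080772]; denominator coefficients [1, -48036311/48044249].

Taylor coefficients needed (expand at 0): a_0 = -94/153, a_1 = -27289/13464, a_2 = -396353/148104, a_3 = -4367659/1629144, a_4 = -48036311/17920584.
Write the denominator as Q(r) = 1 + q1*r. Requiring Q*f - P = O(r^5) with deg P <= 3 kills the coefficients of r^4..r^4 in Q*f:
  r^4: a_4 + q1*a_3 = 0, i.e. -48036311/17920584 + (-4367659/1629144)*q1 = 0.
Solving this linear system: q1 = -48036311/48044249.
The numerator is Q*f truncated at degree 3: P0 = a_0 = -94/153; P1 = a_1 + q1*a_0 = -9229526731/6534017864; P2 = a_2 + q1*a_1 = -11674218243/17968549126; P3 = a_3 + q1*a_2 = -2061620361/395308080772.


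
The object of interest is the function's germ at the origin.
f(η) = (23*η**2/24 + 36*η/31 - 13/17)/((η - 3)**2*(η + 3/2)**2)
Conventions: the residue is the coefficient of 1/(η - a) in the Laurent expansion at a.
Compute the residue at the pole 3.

At the order-2 pole 3 set g(η) = (η - (3))^2*f(η) = (23*η**2/24 + 36*η/31 - 13/17)/(η + 3/2)**2.
Order-2 pole: residue = g'(a); g'(3) = 35467/384183, so the residue is 35467/384183.

The residue is 35467/384183.


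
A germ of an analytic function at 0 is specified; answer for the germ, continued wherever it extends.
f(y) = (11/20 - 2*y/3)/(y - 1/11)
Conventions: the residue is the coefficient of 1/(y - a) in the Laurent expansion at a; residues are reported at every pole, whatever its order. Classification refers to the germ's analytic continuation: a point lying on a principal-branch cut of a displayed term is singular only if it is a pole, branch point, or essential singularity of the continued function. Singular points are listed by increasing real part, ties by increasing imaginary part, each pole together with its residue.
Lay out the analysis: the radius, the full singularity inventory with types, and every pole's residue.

Radius of convergence at 0: 1/11.
At 1/11: a pole of order 1; residue 323/660.

Denominator factor (y - 1/11): pole of order 1 at 1/11, modulus 1/11.
The radius of convergence is the smallest modulus among the singular points: 1/11.
At the order-1 pole 1/11 set g(y) = (y - (1/11))*f(y) = 11/20 - 2*y/3.
Simple pole: residue = g(a) at a = 1/11, which is 323/660.


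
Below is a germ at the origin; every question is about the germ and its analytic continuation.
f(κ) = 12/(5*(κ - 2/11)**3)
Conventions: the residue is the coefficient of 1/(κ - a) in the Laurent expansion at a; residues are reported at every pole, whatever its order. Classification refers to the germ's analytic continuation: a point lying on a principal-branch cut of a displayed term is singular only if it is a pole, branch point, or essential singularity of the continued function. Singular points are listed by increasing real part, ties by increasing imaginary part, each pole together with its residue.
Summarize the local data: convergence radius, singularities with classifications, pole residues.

Denominator factor (κ - 2/11)^3: pole of order 3 at 2/11, modulus 2/11.
The radius of convergence is the smallest modulus among the singular points: 2/11.
At the order-3 pole 2/11 set g(κ) = (κ - (2/11))^3*f(κ) = 12/5.
Order-3 pole: residue = g''(a)/2; g''(2/11) = 0, so the residue is 0.

Radius of convergence at 0: 2/11.
At 2/11: a pole of order 3; residue 0.


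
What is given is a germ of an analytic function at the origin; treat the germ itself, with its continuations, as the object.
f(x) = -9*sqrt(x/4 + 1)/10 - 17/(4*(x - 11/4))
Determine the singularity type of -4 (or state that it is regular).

The point is an algebraic (square-root) branch point.

The term (-9/10)*sqrt(1 - x/(-4)) has argument 1 - -4/(-4) = 0 at -4: a square-root (algebraic, two-sheeted) branch point; the remaining terms are analytic or single-valued there.


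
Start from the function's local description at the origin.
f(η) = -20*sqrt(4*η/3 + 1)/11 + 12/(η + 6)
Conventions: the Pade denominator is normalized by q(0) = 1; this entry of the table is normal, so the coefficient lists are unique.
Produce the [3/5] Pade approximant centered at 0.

Taylor coefficients needed (expand at 0): a_0 = 2/11, a_1 = -17/11, a_2 = 91/198, a_3 = -331/1188, a_4 = 179/792, a_5 = -8971/42768, a_6 = 53771/256608, a_7 = -30721/139968, a_8 = 199681/839808.
Write the denominator as Q(η) = 1 + q1*η + q2*η^2 + q3*η^3 + q4*η^4 + q5*η^5. Requiring Q*f - P = O(η^9) with deg P <= 3 kills the coefficients of η^4..η^8 in Q*f:
  η^4: a_4 + q1*a_3 + q2*a_2 + q3*a_1 + q4*a_0 = 0, i.e. 179/792 + (-331/1188)*q1 + (91/198)*q2 + (-17/11)*q3 + (2/11)*q4 = 0.
  η^5: a_5 + q1*a_4 + q2*a_3 + q3*a_2 + q4*a_1 + q5*a_0 = 0, i.e. -8971/42768 + (179/792)*q1 + (-331/1188)*q2 + (91/198)*q3 + (-17/11)*q4 + (2/11)*q5 = 0.
  η^6: a_6 + q1*a_5 + q2*a_4 + q3*a_3 + q4*a_2 + q5*a_1 = 0, i.e. 53771/256608 + (-8971/42768)*q1 + (179/792)*q2 + (-331/1188)*q3 + (91/198)*q4 + (-17/11)*q5 = 0.
  η^7: a_7 + q1*a_6 + q2*a_5 + q3*a_4 + q4*a_3 + q5*a_2 = 0, i.e. -30721/139968 + (53771/256608)*q1 + (-8971/42768)*q2 + (179/792)*q3 + (-331/1188)*q4 + (91/198)*q5 = 0.
  η^8: a_8 + q1*a_7 + q2*a_6 + q3*a_5 + q4*a_4 + q5*a_3 = 0, i.e. 199681/839808 + (-30721/139968)*q1 + (53771/256608)*q2 + (-8971/42768)*q3 + (179/792)*q4 + (-331/1188)*q5 = 0.
Solving this linear system: q1 = 21837851/10652826, q2 = 18120671/15979239, q3 = 5423032/47937717, q4 = -106127/15979239, q5 = 355525/431439453.
The numerator is Q*f truncated at degree 3: P0 = a_0 = 2/11; P1 = a_1 + q1*a_0 = -6246470/5326413; P2 = a_2 + q1*a_1 + q2*a_0 = -39985448/15979239; P3 = a_3 + q1*a_2 + q2*a_1 + q3*a_0 = -51219752/47937717.

The Pade approximant has numerator coefficients [2/11, -6246470/5326413, -39985448/15979239, -51219752/47937717]; denominator coefficients [1, 21837851/10652826, 18120671/15979239, 5423032/47937717, -106127/15979239, 355525/431439453].
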